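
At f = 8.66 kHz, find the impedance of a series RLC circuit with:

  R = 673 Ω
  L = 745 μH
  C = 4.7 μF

Step 1 — Angular frequency: ω = 2π·f = 2π·8660 = 5.441e+04 rad/s.
Step 2 — Component impedances:
  R: Z = R = 673 Ω
  L: Z = jωL = j·5.441e+04·0.000745 = 0 + j40.54 Ω
  C: Z = 1/(jωC) = -j/(ω·C) = 0 - j3.91 Ω
Step 3 — Series combination: Z_total = R + L + C = 673 + j36.63 Ω = 674∠3.1° Ω.

Z = 673 + j36.63 Ω = 674∠3.1° Ω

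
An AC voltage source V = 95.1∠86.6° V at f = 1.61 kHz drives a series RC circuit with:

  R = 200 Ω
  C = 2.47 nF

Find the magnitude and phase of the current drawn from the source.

Step 1 — Angular frequency: ω = 2π·f = 2π·1610 = 1.012e+04 rad/s.
Step 2 — Component impedances:
  R: Z = R = 200 Ω
  C: Z = 1/(jωC) = -j/(ω·C) = 0 - j4.002e+04 Ω
Step 3 — Series combination: Z_total = R + C = 200 - j4.002e+04 Ω = 4.002e+04∠-89.7° Ω.
Step 4 — Source phasor: V = 95.1∠86.6° V = 5.64 + j94.93 V.
Step 5 — Ohm's law: I = V / Z_total = (5.64 + j94.93) / (200 - j4.002e+04) = -0.002371 + j0.0001528 A.
Step 6 — Convert to polar: |I| = 0.002376 A, ∠I = 176.3°.

I = 0.002376∠176.3° A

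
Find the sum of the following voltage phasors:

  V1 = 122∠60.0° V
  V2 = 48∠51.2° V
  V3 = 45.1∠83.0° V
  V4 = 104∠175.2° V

Step 1 — Convert each phasor to rectangular form:
  V1 = 122·(cos(60.0°) + j·sin(60.0°)) = 61 + j105.7 V
  V2 = 48·(cos(51.2°) + j·sin(51.2°)) = 30.08 + j37.41 V
  V3 = 45.1·(cos(83.0°) + j·sin(83.0°)) = 5.496 + j44.76 V
  V4 = 104·(cos(175.2°) + j·sin(175.2°)) = -103.6 + j8.702 V
Step 2 — Sum components: V_total = -7.062 + j196.5 V.
Step 3 — Convert to polar: |V_total| = 196.7 V, ∠V_total = 92.1°.

V_total = 196.7∠92.1° V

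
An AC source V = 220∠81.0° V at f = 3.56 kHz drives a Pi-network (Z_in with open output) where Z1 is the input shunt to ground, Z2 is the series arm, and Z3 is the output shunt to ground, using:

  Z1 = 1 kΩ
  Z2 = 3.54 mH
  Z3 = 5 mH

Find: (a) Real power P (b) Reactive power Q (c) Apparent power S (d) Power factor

Step 1 — Angular frequency: ω = 2π·f = 2π·3560 = 2.237e+04 rad/s.
Step 2 — Component impedances:
  Z1: Z = R = 1000 Ω
  Z2: Z = jωL = j·2.237e+04·0.00354 = 0 + j79.18 Ω
  Z3: Z = jωL = j·2.237e+04·0.005 = 0 + j111.8 Ω
Step 3 — With open output, the series arm Z2 and the output shunt Z3 appear in series to ground: Z2 + Z3 = 0 + j191 Ω.
Step 4 — Parallel with input shunt Z1: Z_in = Z1 || (Z2 + Z3) = 35.21 + j184.3 Ω = 187.6∠79.2° Ω.
Step 5 — Source phasor: V = 220∠81.0° V = 34.42 + j217.3 V.
Step 6 — Current: I = V / Z = 1.172 + j0.03713 A = 1.173∠1.8° A.
Step 7 — Complex power: S = V·I* = 48.4 + j253.4 VA.
Step 8 — Real power: P = Re(S) = 48.4 W.
Step 9 — Reactive power: Q = Im(S) = 253.4 VAR.
Step 10 — Apparent power: |S| = 258 VA.
Step 11 — Power factor: PF = P/|S| = 0.1876 (lagging).

(a) P = 48.4 W  (b) Q = 253.4 VAR  (c) S = 258 VA  (d) PF = 0.1876 (lagging)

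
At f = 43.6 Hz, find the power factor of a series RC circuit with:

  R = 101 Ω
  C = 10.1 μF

Step 1 — Angular frequency: ω = 2π·f = 2π·43.6 = 273.9 rad/s.
Step 2 — Component impedances:
  R: Z = R = 101 Ω
  C: Z = 1/(jωC) = -j/(ω·C) = 0 - j361.4 Ω
Step 3 — Series combination: Z_total = R + C = 101 - j361.4 Ω = 375.3∠-74.4° Ω.
Step 4 — Power factor: PF = cos(φ) = Re(Z)/|Z| = 101/375.3 = 0.2691.
Step 5 — Type: Im(Z) = -361.4 ⇒ leading (phase φ = -74.4°).

PF = 0.2691 (leading, φ = -74.4°)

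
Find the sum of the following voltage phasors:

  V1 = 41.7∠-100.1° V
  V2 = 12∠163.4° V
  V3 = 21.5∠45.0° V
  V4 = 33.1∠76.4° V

Step 1 — Convert each phasor to rectangular form:
  V1 = 41.7·(cos(-100.1°) + j·sin(-100.1°)) = -7.313 - j41.05 V
  V2 = 12·(cos(163.4°) + j·sin(163.4°)) = -11.5 + j3.428 V
  V3 = 21.5·(cos(45.0°) + j·sin(45.0°)) = 15.2 + j15.2 V
  V4 = 33.1·(cos(76.4°) + j·sin(76.4°)) = 7.783 + j32.17 V
Step 2 — Sum components: V_total = 4.173 + j9.749 V.
Step 3 — Convert to polar: |V_total| = 10.6 V, ∠V_total = 66.8°.

V_total = 10.6∠66.8° V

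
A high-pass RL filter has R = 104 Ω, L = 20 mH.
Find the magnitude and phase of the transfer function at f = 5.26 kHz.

Step 1 — Angular frequency: ω = 2π·5260 = 3.305e+04 rad/s.
Step 2 — Transfer function: H(jω) = jωL/(R + jωL).
Step 3 — Numerator jωL = j·661; denominator R + jωL = 104 + j661.
Step 4 — H = 0.9758 + j0.1535.
Step 5 — Magnitude: |H| = 0.9878 (-0.1 dB); phase: φ = 8.9°.

|H| = 0.9878 (-0.1 dB), φ = 8.9°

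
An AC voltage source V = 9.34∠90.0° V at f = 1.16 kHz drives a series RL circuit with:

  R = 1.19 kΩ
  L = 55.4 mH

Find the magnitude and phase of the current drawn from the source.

Step 1 — Angular frequency: ω = 2π·f = 2π·1160 = 7288 rad/s.
Step 2 — Component impedances:
  R: Z = R = 1190 Ω
  L: Z = jωL = j·7288·0.0554 = 0 + j403.8 Ω
Step 3 — Series combination: Z_total = R + L = 1190 + j403.8 Ω = 1257∠18.7° Ω.
Step 4 — Source phasor: V = 9.34∠90.0° V = 0 + j9.34 V.
Step 5 — Ohm's law: I = V / Z_total = (0 + j9.34) / (1190 + j403.8) = 0.002388 + j0.007038 A.
Step 6 — Convert to polar: |I| = 0.007433 A, ∠I = 71.3°.

I = 0.007433∠71.3° A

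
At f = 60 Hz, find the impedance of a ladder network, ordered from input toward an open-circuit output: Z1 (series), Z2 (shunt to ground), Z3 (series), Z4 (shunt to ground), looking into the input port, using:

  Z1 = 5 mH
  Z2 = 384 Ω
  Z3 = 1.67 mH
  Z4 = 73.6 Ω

Step 1 — Angular frequency: ω = 2π·f = 2π·60 = 377 rad/s.
Step 2 — Component impedances:
  Z1: Z = jωL = j·377·0.005 = 0 + j1.885 Ω
  Z2: Z = R = 384 Ω
  Z3: Z = jωL = j·377·0.00167 = 0 + j0.6296 Ω
  Z4: Z = R = 73.6 Ω
Step 3 — Ladder network (open output): work backward from the far end, alternating series and parallel combinations. Z_in = 61.76 + j2.328 Ω = 61.81∠2.2° Ω.

Z = 61.76 + j2.328 Ω = 61.81∠2.2° Ω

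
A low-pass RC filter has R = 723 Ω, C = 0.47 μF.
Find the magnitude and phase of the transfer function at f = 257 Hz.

Step 1 — Angular frequency: ω = 2π·257 = 1615 rad/s.
Step 2 — Transfer function: H(jω) = 1/(1 + jωRC).
Step 3 — Denominator: 1 + jωRC = 1 + j·1615·723·4.7e-07 = 1 + j0.5487.
Step 4 — H = 0.7686 - j0.4217.
Step 5 — Magnitude: |H| = 0.8767 (-1.1 dB); phase: φ = -28.8°.

|H| = 0.8767 (-1.1 dB), φ = -28.8°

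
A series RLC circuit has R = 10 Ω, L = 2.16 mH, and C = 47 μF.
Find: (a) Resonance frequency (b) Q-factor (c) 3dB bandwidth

Step 1 — Resonance: ω₀ = 1/√(LC) = 1/√(0.00216·4.7e-05) = 3139 rad/s.
Step 2 — f₀ = ω₀/(2π) = 499.5 Hz.
Step 3 — Series Q: Q = ω₀L/R = 3139·0.00216/10 = 0.6779.
Step 4 — Bandwidth: Δω = ω₀/Q = 4630 rad/s; BW = Δω/(2π) = 736.8 Hz.

(a) f₀ = 499.5 Hz  (b) Q = 0.6779  (c) BW = 736.8 Hz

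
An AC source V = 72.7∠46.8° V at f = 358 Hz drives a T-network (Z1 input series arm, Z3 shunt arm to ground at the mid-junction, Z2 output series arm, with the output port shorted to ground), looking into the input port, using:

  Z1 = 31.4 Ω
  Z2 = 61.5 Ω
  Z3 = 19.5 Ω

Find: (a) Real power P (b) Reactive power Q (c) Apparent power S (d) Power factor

Step 1 — Angular frequency: ω = 2π·f = 2π·358 = 2249 rad/s.
Step 2 — Component impedances:
  Z1: Z = R = 31.4 Ω
  Z2: Z = R = 61.5 Ω
  Z3: Z = R = 19.5 Ω
Step 3 — With the output port shorted to ground, the output series arm Z2 runs from the junction to ground; the shunt arm Z3 also runs from the junction to ground. They appear in parallel: Z3 || Z2 = 14.81 Ω.
Step 4 — Series with input arm Z1: Z_in = Z1 + (Z3 || Z2) = 46.21 Ω = 46.21∠0.0° Ω.
Step 5 — Source phasor: V = 72.7∠46.8° V = 49.77 + j53 V.
Step 6 — Current: I = V / Z = 1.077 + j1.147 A = 1.573∠46.8° A.
Step 7 — Complex power: S = V·I* = 114.4 VA.
Step 8 — Real power: P = Re(S) = 114.4 W.
Step 9 — Reactive power: Q = Im(S) = 0 VAR.
Step 10 — Apparent power: |S| = 114.4 VA.
Step 11 — Power factor: PF = P/|S| = 1 (unity).

(a) P = 114.4 W  (b) Q = 0 VAR  (c) S = 114.4 VA  (d) PF = 1 (unity)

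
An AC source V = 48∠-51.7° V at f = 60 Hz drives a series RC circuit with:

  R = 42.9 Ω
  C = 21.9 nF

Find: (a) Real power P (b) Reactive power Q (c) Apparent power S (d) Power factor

Step 1 — Angular frequency: ω = 2π·f = 2π·60 = 377 rad/s.
Step 2 — Component impedances:
  R: Z = R = 42.9 Ω
  C: Z = 1/(jωC) = -j/(ω·C) = 0 - j1.211e+05 Ω
Step 3 — Series combination: Z_total = R + C = 42.9 - j1.211e+05 Ω = 1.211e+05∠-90.0° Ω.
Step 4 — Source phasor: V = 48∠-51.7° V = 29.75 - j37.67 V.
Step 5 — Current: I = V / Z = 0.0003111 + j0.0002455 A = 0.0003963∠38.3° A.
Step 6 — Complex power: S = V·I* = 6.737e-06 - j0.01902 VA.
Step 7 — Real power: P = Re(S) = 6.737e-06 W.
Step 8 — Reactive power: Q = Im(S) = -0.01902 VAR.
Step 9 — Apparent power: |S| = 0.01902 VA.
Step 10 — Power factor: PF = P/|S| = 0.0003542 (leading).

(a) P = 6.737e-06 W  (b) Q = -0.01902 VAR  (c) S = 0.01902 VA  (d) PF = 0.0003542 (leading)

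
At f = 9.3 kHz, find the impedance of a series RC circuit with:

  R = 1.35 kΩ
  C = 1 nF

Step 1 — Angular frequency: ω = 2π·f = 2π·9300 = 5.843e+04 rad/s.
Step 2 — Component impedances:
  R: Z = R = 1350 Ω
  C: Z = 1/(jωC) = -j/(ω·C) = 0 - j1.711e+04 Ω
Step 3 — Series combination: Z_total = R + C = 1350 - j1.711e+04 Ω = 1.717e+04∠-85.5° Ω.

Z = 1350 - j1.711e+04 Ω = 1.717e+04∠-85.5° Ω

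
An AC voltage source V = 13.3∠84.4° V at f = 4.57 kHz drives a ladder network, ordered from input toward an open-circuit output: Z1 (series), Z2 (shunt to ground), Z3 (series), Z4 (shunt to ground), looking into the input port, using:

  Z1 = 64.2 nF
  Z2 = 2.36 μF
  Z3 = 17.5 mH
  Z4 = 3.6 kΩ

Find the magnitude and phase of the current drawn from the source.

Step 1 — Angular frequency: ω = 2π·f = 2π·4570 = 2.871e+04 rad/s.
Step 2 — Component impedances:
  Z1: Z = 1/(jωC) = -j/(ω·C) = 0 - j542.5 Ω
  Z2: Z = 1/(jωC) = -j/(ω·C) = 0 - j14.76 Ω
  Z3: Z = jωL = j·2.871e+04·0.0175 = 0 + j502.5 Ω
  Z4: Z = R = 3600 Ω
Step 3 — Ladder network (open output): work backward from the far end, alternating series and parallel combinations. Z_in = 0.0594 - j557.2 Ω = 557.2∠-90.0° Ω.
Step 4 — Source phasor: V = 13.3∠84.4° V = 1.298 + j13.24 V.
Step 5 — Ohm's law: I = V / Z_total = (1.298 + j13.24) / (0.0594 - j557.2) = -0.02375 + j0.002332 A.
Step 6 — Convert to polar: |I| = 0.02387 A, ∠I = 174.4°.

I = 0.02387∠174.4° A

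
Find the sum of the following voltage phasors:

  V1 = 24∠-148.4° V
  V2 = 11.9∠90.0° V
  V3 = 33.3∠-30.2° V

Step 1 — Convert each phasor to rectangular form:
  V1 = 24·(cos(-148.4°) + j·sin(-148.4°)) = -20.44 - j12.58 V
  V2 = 11.9·(cos(90.0°) + j·sin(90.0°)) = 0 + j11.9 V
  V3 = 33.3·(cos(-30.2°) + j·sin(-30.2°)) = 28.78 - j16.75 V
Step 2 — Sum components: V_total = 8.339 - j17.43 V.
Step 3 — Convert to polar: |V_total| = 19.32 V, ∠V_total = -64.4°.

V_total = 19.32∠-64.4° V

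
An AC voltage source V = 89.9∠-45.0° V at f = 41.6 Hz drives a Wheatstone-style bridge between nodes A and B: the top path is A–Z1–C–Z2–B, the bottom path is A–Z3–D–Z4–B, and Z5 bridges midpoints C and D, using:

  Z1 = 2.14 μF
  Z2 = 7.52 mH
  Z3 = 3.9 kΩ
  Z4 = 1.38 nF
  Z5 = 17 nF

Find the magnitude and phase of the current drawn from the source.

Step 1 — Angular frequency: ω = 2π·f = 2π·41.6 = 261.4 rad/s.
Step 2 — Component impedances:
  Z1: Z = 1/(jωC) = -j/(ω·C) = 0 - j1788 Ω
  Z2: Z = jωL = j·261.4·0.00752 = 0 + j1.966 Ω
  Z3: Z = R = 3900 Ω
  Z4: Z = 1/(jωC) = -j/(ω·C) = 0 - j2.772e+06 Ω
  Z5: Z = 1/(jωC) = -j/(ω·C) = 0 - j2.25e+05 Ω
Step 3 — Bridge requires nodal analysis (the Z5 bridge couples midpoints C and D, so the two paths cannot be reduced to a simple series/parallel combination). Setting node B to ground and injecting 1 A at node A, the 3-node admittance system at A, C, D solves to V_A = Z_AB = 0.2827 - j1771 Ω = 1771∠-90.0° Ω.
Step 4 — Source phasor: V = 89.9∠-45.0° V = 63.57 - j63.57 V.
Step 5 — Ohm's law: I = V / Z_total = (63.57 - j63.57) / (0.2827 - j1771) = 0.03591 + j0.0359 A.
Step 6 — Convert to polar: |I| = 0.05077 A, ∠I = 45.0°.

I = 0.05077∠45.0° A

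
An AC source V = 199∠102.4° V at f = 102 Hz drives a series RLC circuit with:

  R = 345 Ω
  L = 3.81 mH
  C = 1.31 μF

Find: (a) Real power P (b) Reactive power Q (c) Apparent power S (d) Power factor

Step 1 — Angular frequency: ω = 2π·f = 2π·102 = 640.9 rad/s.
Step 2 — Component impedances:
  R: Z = R = 345 Ω
  L: Z = jωL = j·640.9·0.00381 = 0 + j2.442 Ω
  C: Z = 1/(jωC) = -j/(ω·C) = 0 - j1191 Ω
Step 3 — Series combination: Z_total = R + L + C = 345 - j1189 Ω = 1238∠-73.8° Ω.
Step 4 — Source phasor: V = 199∠102.4° V = -42.73 + j194.4 V.
Step 5 — Current: I = V / Z = -0.1604 + j0.01061 A = 0.1608∠176.2° A.
Step 6 — Complex power: S = V·I* = 8.918 - j30.73 VA.
Step 7 — Real power: P = Re(S) = 8.918 W.
Step 8 — Reactive power: Q = Im(S) = -30.73 VAR.
Step 9 — Apparent power: |S| = 32 VA.
Step 10 — Power factor: PF = P/|S| = 0.2787 (leading).

(a) P = 8.918 W  (b) Q = -30.73 VAR  (c) S = 32 VA  (d) PF = 0.2787 (leading)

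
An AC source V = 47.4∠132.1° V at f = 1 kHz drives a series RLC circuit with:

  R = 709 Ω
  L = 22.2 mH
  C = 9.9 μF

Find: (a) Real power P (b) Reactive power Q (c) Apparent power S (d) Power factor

Step 1 — Angular frequency: ω = 2π·f = 2π·1000 = 6283 rad/s.
Step 2 — Component impedances:
  R: Z = R = 709 Ω
  L: Z = jωL = j·6283·0.0222 = 0 + j139.5 Ω
  C: Z = 1/(jωC) = -j/(ω·C) = 0 - j16.08 Ω
Step 3 — Series combination: Z_total = R + L + C = 709 + j123.4 Ω = 719.7∠9.9° Ω.
Step 4 — Source phasor: V = 47.4∠132.1° V = -31.78 + j35.17 V.
Step 5 — Current: I = V / Z = -0.03512 + j0.05572 A = 0.06586∠122.2° A.
Step 6 — Complex power: S = V·I* = 3.076 + j0.5354 VA.
Step 7 — Real power: P = Re(S) = 3.076 W.
Step 8 — Reactive power: Q = Im(S) = 0.5354 VAR.
Step 9 — Apparent power: |S| = 3.122 VA.
Step 10 — Power factor: PF = P/|S| = 0.9852 (lagging).

(a) P = 3.076 W  (b) Q = 0.5354 VAR  (c) S = 3.122 VA  (d) PF = 0.9852 (lagging)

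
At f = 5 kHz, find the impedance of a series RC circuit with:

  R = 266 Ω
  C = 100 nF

Step 1 — Angular frequency: ω = 2π·f = 2π·5000 = 3.142e+04 rad/s.
Step 2 — Component impedances:
  R: Z = R = 266 Ω
  C: Z = 1/(jωC) = -j/(ω·C) = 0 - j318.3 Ω
Step 3 — Series combination: Z_total = R + C = 266 - j318.3 Ω = 414.8∠-50.1° Ω.

Z = 266 - j318.3 Ω = 414.8∠-50.1° Ω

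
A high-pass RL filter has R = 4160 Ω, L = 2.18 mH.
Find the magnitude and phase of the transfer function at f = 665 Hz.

Step 1 — Angular frequency: ω = 2π·665 = 4178 rad/s.
Step 2 — Transfer function: H(jω) = jωL/(R + jωL).
Step 3 — Numerator jωL = j·9.109; denominator R + jωL = 4160 + j9.109.
Step 4 — H = 4.794e-06 + j0.00219.
Step 5 — Magnitude: |H| = 0.00219 (-53.2 dB); phase: φ = 89.9°.

|H| = 0.00219 (-53.2 dB), φ = 89.9°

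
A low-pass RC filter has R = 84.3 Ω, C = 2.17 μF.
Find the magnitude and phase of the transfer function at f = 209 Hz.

Step 1 — Angular frequency: ω = 2π·209 = 1313 rad/s.
Step 2 — Transfer function: H(jω) = 1/(1 + jωRC).
Step 3 — Denominator: 1 + jωRC = 1 + j·1313·84.3·2.17e-06 = 1 + j0.2402.
Step 4 — H = 0.9454 - j0.2271.
Step 5 — Magnitude: |H| = 0.9723 (-0.2 dB); phase: φ = -13.5°.

|H| = 0.9723 (-0.2 dB), φ = -13.5°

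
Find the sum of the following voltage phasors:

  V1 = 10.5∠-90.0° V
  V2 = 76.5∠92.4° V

Step 1 — Convert each phasor to rectangular form:
  V1 = 10.5·(cos(-90.0°) + j·sin(-90.0°)) = 0 - j10.5 V
  V2 = 76.5·(cos(92.4°) + j·sin(92.4°)) = -3.203 + j76.43 V
Step 2 — Sum components: V_total = -3.203 + j65.93 V.
Step 3 — Convert to polar: |V_total| = 66.01 V, ∠V_total = 92.8°.

V_total = 66.01∠92.8° V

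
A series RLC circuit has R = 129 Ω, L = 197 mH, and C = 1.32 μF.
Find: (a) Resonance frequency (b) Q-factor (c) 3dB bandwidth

Step 1 — Resonance: ω₀ = 1/√(LC) = 1/√(0.197·1.32e-06) = 1961 rad/s.
Step 2 — f₀ = ω₀/(2π) = 312.1 Hz.
Step 3 — Series Q: Q = ω₀L/R = 1961·0.197/129 = 2.995.
Step 4 — Bandwidth: Δω = ω₀/Q = 654.8 rad/s; BW = Δω/(2π) = 104.2 Hz.

(a) f₀ = 312.1 Hz  (b) Q = 2.995  (c) BW = 104.2 Hz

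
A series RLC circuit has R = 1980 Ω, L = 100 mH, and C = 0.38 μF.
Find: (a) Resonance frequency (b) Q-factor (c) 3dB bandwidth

Step 1 — Resonance: ω₀ = 1/√(LC) = 1/√(0.1·3.8e-07) = 5130 rad/s.
Step 2 — f₀ = ω₀/(2π) = 816.4 Hz.
Step 3 — Series Q: Q = ω₀L/R = 5130·0.1/1980 = 0.2591.
Step 4 — Bandwidth: Δω = ω₀/Q = 1.98e+04 rad/s; BW = Δω/(2π) = 3151 Hz.

(a) f₀ = 816.4 Hz  (b) Q = 0.2591  (c) BW = 3151 Hz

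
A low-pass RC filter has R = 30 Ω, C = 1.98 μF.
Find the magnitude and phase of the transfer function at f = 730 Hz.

Step 1 — Angular frequency: ω = 2π·730 = 4587 rad/s.
Step 2 — Transfer function: H(jω) = 1/(1 + jωRC).
Step 3 — Denominator: 1 + jωRC = 1 + j·4587·30·1.98e-06 = 1 + j0.2725.
Step 4 — H = 0.9309 - j0.2536.
Step 5 — Magnitude: |H| = 0.9648 (-0.3 dB); phase: φ = -15.2°.

|H| = 0.9648 (-0.3 dB), φ = -15.2°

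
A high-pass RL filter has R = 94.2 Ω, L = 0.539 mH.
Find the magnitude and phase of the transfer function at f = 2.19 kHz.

Step 1 — Angular frequency: ω = 2π·2190 = 1.376e+04 rad/s.
Step 2 — Transfer function: H(jω) = jωL/(R + jωL).
Step 3 — Numerator jωL = j·7.417; denominator R + jωL = 94.2 + j7.417.
Step 4 — H = 0.006161 + j0.07825.
Step 5 — Magnitude: |H| = 0.07849 (-22.1 dB); phase: φ = 85.5°.

|H| = 0.07849 (-22.1 dB), φ = 85.5°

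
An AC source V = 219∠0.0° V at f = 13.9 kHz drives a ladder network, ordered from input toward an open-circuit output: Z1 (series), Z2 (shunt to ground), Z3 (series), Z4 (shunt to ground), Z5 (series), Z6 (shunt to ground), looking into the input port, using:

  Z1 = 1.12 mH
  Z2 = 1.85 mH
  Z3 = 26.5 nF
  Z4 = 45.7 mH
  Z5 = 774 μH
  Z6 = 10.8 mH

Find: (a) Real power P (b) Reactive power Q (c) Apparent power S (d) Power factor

Step 1 — Angular frequency: ω = 2π·f = 2π·1.39e+04 = 8.734e+04 rad/s.
Step 2 — Component impedances:
  Z1: Z = jωL = j·8.734e+04·0.00112 = 0 + j97.82 Ω
  Z2: Z = jωL = j·8.734e+04·0.00185 = 0 + j161.6 Ω
  Z3: Z = 1/(jωC) = -j/(ω·C) = 0 - j432.1 Ω
  Z4: Z = jωL = j·8.734e+04·0.0457 = 0 + j3991 Ω
  Z5: Z = jωL = j·8.734e+04·0.000774 = 0 + j67.6 Ω
  Z6: Z = jωL = j·8.734e+04·0.0108 = 0 + j943.2 Ω
Step 3 — Ladder network (open output): work backward from the far end, alternating series and parallel combinations. Z_in = 0 + j210.7 Ω = 210.7∠90.0° Ω.
Step 4 — Source phasor: V = 219∠0.0° V = 219 V.
Step 5 — Current: I = V / Z = 0 - j1.039 A = 1.039∠-90.0° A.
Step 6 — Complex power: S = V·I* = 0 + j227.6 VA.
Step 7 — Real power: P = Re(S) = 0 W.
Step 8 — Reactive power: Q = Im(S) = 227.6 VAR.
Step 9 — Apparent power: |S| = 227.6 VA.
Step 10 — Power factor: PF = P/|S| = 0 (lagging).

(a) P = 0 W  (b) Q = 227.6 VAR  (c) S = 227.6 VA  (d) PF = 0 (lagging)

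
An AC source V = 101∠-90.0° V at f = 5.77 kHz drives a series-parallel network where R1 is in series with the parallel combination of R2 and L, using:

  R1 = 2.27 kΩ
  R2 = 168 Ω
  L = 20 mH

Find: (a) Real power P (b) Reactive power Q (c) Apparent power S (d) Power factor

Step 1 — Angular frequency: ω = 2π·f = 2π·5770 = 3.625e+04 rad/s.
Step 2 — Component impedances:
  R1: Z = R = 2270 Ω
  R2: Z = R = 168 Ω
  L: Z = jωL = j·3.625e+04·0.02 = 0 + j725.1 Ω
Step 3 — Parallel branch: R2 || L = 1/(1/R2 + 1/L) = 159.4 + j36.94 Ω.
Step 4 — Series with R1: Z_total = R1 + (R2 || L) = 2429 + j36.94 Ω = 2430∠0.9° Ω.
Step 5 — Source phasor: V = 101∠-90.0° V = 0 - j101 V.
Step 6 — Current: I = V / Z = -0.000632 - j0.04156 A = 0.04157∠-90.9° A.
Step 7 — Complex power: S = V·I* = 4.198 + j0.06383 VA.
Step 8 — Real power: P = Re(S) = 4.198 W.
Step 9 — Reactive power: Q = Im(S) = 0.06383 VAR.
Step 10 — Apparent power: |S| = 4.198 VA.
Step 11 — Power factor: PF = P/|S| = 0.9999 (lagging).

(a) P = 4.198 W  (b) Q = 0.06383 VAR  (c) S = 4.198 VA  (d) PF = 0.9999 (lagging)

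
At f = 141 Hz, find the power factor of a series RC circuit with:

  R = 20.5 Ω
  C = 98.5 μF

Step 1 — Angular frequency: ω = 2π·f = 2π·141 = 885.9 rad/s.
Step 2 — Component impedances:
  R: Z = R = 20.5 Ω
  C: Z = 1/(jωC) = -j/(ω·C) = 0 - j11.46 Ω
Step 3 — Series combination: Z_total = R + C = 20.5 - j11.46 Ω = 23.49∠-29.2° Ω.
Step 4 — Power factor: PF = cos(φ) = Re(Z)/|Z| = 20.5/23.486 = 0.8729.
Step 5 — Type: Im(Z) = -11.46 ⇒ leading (phase φ = -29.2°).

PF = 0.8729 (leading, φ = -29.2°)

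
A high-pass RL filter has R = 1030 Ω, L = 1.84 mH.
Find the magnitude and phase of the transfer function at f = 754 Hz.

Step 1 — Angular frequency: ω = 2π·754 = 4738 rad/s.
Step 2 — Transfer function: H(jω) = jωL/(R + jωL).
Step 3 — Numerator jωL = j·8.717; denominator R + jωL = 1030 + j8.717.
Step 4 — H = 7.162e-05 + j0.008463.
Step 5 — Magnitude: |H| = 0.008463 (-41.4 dB); phase: φ = 89.5°.

|H| = 0.008463 (-41.4 dB), φ = 89.5°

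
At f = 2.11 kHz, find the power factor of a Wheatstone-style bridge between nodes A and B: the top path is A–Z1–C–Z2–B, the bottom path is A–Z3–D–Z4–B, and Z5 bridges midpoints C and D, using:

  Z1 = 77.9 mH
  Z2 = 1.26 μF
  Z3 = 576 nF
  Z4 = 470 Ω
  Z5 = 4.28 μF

Step 1 — Angular frequency: ω = 2π·f = 2π·2110 = 1.326e+04 rad/s.
Step 2 — Component impedances:
  Z1: Z = jωL = j·1.326e+04·0.0779 = 0 + j1033 Ω
  Z2: Z = 1/(jωC) = -j/(ω·C) = 0 - j59.86 Ω
  Z3: Z = 1/(jωC) = -j/(ω·C) = 0 - j131 Ω
  Z4: Z = R = 470 Ω
  Z5: Z = 1/(jωC) = -j/(ω·C) = 0 - j17.62 Ω
Step 3 — Bridge requires nodal analysis (the Z5 bridge couples midpoints C and D, so the two paths cannot be reduced to a simple series/parallel combination). Setting node B to ground and injecting 1 A at node A, the 3-node admittance system at A, C, D solves to V_A = Z_AB = 13.4 - j231.2 Ω = 231.6∠-86.7° Ω.
Step 4 — Power factor: PF = cos(φ) = Re(Z)/|Z| = 13.403/231.58 = 0.05788.
Step 5 — Type: Im(Z) = -231.2 ⇒ leading (phase φ = -86.7°).

PF = 0.05788 (leading, φ = -86.7°)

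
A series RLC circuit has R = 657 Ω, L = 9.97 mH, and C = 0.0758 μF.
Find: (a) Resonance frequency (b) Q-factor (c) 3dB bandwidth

Step 1 — Resonance: ω₀ = 1/√(LC) = 1/√(0.00997·7.58e-08) = 3.638e+04 rad/s.
Step 2 — f₀ = ω₀/(2π) = 5789 Hz.
Step 3 — Series Q: Q = ω₀L/R = 3.638e+04·0.00997/657 = 0.552.
Step 4 — Bandwidth: Δω = ω₀/Q = 6.59e+04 rad/s; BW = Δω/(2π) = 1.049e+04 Hz.

(a) f₀ = 5789 Hz  (b) Q = 0.552  (c) BW = 1.049e+04 Hz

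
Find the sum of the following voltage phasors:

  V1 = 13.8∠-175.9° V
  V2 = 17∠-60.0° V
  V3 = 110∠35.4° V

Step 1 — Convert each phasor to rectangular form:
  V1 = 13.8·(cos(-175.9°) + j·sin(-175.9°)) = -13.76 - j0.9867 V
  V2 = 17·(cos(-60.0°) + j·sin(-60.0°)) = 8.5 - j14.72 V
  V3 = 110·(cos(35.4°) + j·sin(35.4°)) = 89.66 + j63.72 V
Step 2 — Sum components: V_total = 84.4 + j48.01 V.
Step 3 — Convert to polar: |V_total| = 97.1 V, ∠V_total = 29.6°.

V_total = 97.1∠29.6° V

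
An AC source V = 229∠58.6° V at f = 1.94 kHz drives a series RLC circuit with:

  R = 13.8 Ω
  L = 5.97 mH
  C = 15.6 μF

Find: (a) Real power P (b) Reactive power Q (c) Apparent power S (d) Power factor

Step 1 — Angular frequency: ω = 2π·f = 2π·1940 = 1.219e+04 rad/s.
Step 2 — Component impedances:
  R: Z = R = 13.8 Ω
  L: Z = jωL = j·1.219e+04·0.00597 = 0 + j72.77 Ω
  C: Z = 1/(jωC) = -j/(ω·C) = 0 - j5.259 Ω
Step 3 — Series combination: Z_total = R + L + C = 13.8 + j67.51 Ω = 68.91∠78.4° Ω.
Step 4 — Source phasor: V = 229∠58.6° V = 119.3 + j195.5 V.
Step 5 — Current: I = V / Z = 3.126 - j1.128 A = 3.323∠-19.8° A.
Step 6 — Complex power: S = V·I* = 152.4 + j745.6 VA.
Step 7 — Real power: P = Re(S) = 152.4 W.
Step 8 — Reactive power: Q = Im(S) = 745.6 VAR.
Step 9 — Apparent power: |S| = 761 VA.
Step 10 — Power factor: PF = P/|S| = 0.2003 (lagging).

(a) P = 152.4 W  (b) Q = 745.6 VAR  (c) S = 761 VA  (d) PF = 0.2003 (lagging)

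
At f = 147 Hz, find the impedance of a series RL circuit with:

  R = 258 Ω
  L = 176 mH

Step 1 — Angular frequency: ω = 2π·f = 2π·147 = 923.6 rad/s.
Step 2 — Component impedances:
  R: Z = R = 258 Ω
  L: Z = jωL = j·923.6·0.176 = 0 + j162.6 Ω
Step 3 — Series combination: Z_total = R + L = 258 + j162.6 Ω = 304.9∠32.2° Ω.

Z = 258 + j162.6 Ω = 304.9∠32.2° Ω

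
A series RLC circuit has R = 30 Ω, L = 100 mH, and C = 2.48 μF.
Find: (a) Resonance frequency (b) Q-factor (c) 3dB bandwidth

Step 1 — Resonance condition Im(Z)=0 gives ω₀ = 1/√(LC).
Step 2 — ω₀ = 1/√(0.1·2.48e-06) = 2008 rad/s.
Step 3 — f₀ = ω₀/(2π) = 319.6 Hz.
Step 4 — Series Q: Q = ω₀L/R = 2008·0.1/30 = 6.693.
Step 5 — 3dB bandwidth: Δω = ω₀/Q = 300 rad/s; BW = Δω/(2π) = 47.75 Hz.

(a) f₀ = 319.6 Hz  (b) Q = 6.693  (c) BW = 47.75 Hz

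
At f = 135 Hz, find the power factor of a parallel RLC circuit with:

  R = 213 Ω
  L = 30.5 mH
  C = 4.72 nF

Step 1 — Angular frequency: ω = 2π·f = 2π·135 = 848.2 rad/s.
Step 2 — Component impedances:
  R: Z = R = 213 Ω
  L: Z = jωL = j·848.2·0.0305 = 0 + j25.87 Ω
  C: Z = 1/(jωC) = -j/(ω·C) = 0 - j2.498e+05 Ω
Step 3 — Parallel combination: 1/Z_total = 1/R + 1/L + 1/C; Z_total = 3.097 + j25.5 Ω = 25.68∠83.1° Ω.
Step 4 — Power factor: PF = cos(φ) = Re(Z)/|Z| = 3.097/25.68 = 0.1206.
Step 5 — Type: Im(Z) = 25.5 ⇒ lagging (phase φ = 83.1°).

PF = 0.1206 (lagging, φ = 83.1°)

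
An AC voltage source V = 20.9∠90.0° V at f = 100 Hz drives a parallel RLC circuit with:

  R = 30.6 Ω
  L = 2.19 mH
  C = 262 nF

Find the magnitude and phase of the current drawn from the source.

Step 1 — Angular frequency: ω = 2π·f = 2π·100 = 628.3 rad/s.
Step 2 — Component impedances:
  R: Z = R = 30.6 Ω
  L: Z = jωL = j·628.3·0.00219 = 0 + j1.376 Ω
  C: Z = 1/(jωC) = -j/(ω·C) = 0 - j6075 Ω
Step 3 — Parallel combination: 1/Z_total = 1/R + 1/L + 1/C; Z_total = 0.06178 + j1.374 Ω = 1.375∠87.4° Ω.
Step 4 — Source phasor: V = 20.9∠90.0° V = 0 + j20.9 V.
Step 5 — Ohm's law: I = V / Z_total = (0 + j20.9) / (0.06178 + j1.374) = 15.19 + j0.683 A.
Step 6 — Convert to polar: |I| = 15.2 A, ∠I = 2.6°.

I = 15.2∠2.6° A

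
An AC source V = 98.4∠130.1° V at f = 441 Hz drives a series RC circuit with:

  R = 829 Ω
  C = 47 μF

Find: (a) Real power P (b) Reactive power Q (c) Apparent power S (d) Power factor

Step 1 — Angular frequency: ω = 2π·f = 2π·441 = 2771 rad/s.
Step 2 — Component impedances:
  R: Z = R = 829 Ω
  C: Z = 1/(jωC) = -j/(ω·C) = 0 - j7.679 Ω
Step 3 — Series combination: Z_total = R + C = 829 - j7.679 Ω = 829∠-0.5° Ω.
Step 4 — Source phasor: V = 98.4∠130.1° V = -63.38 + j75.27 V.
Step 5 — Current: I = V / Z = -0.07729 + j0.09008 A = 0.1187∠130.6° A.
Step 6 — Complex power: S = V·I* = 11.68 - j0.1082 VA.
Step 7 — Real power: P = Re(S) = 11.68 W.
Step 8 — Reactive power: Q = Im(S) = -0.1082 VAR.
Step 9 — Apparent power: |S| = 11.68 VA.
Step 10 — Power factor: PF = P/|S| = 1 (leading).

(a) P = 11.68 W  (b) Q = -0.1082 VAR  (c) S = 11.68 VA  (d) PF = 1 (leading)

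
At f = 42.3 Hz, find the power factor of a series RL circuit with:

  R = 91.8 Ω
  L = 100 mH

Step 1 — Angular frequency: ω = 2π·f = 2π·42.3 = 265.8 rad/s.
Step 2 — Component impedances:
  R: Z = R = 91.8 Ω
  L: Z = jωL = j·265.8·0.1 = 0 + j26.58 Ω
Step 3 — Series combination: Z_total = R + L = 91.8 + j26.58 Ω = 95.57∠16.1° Ω.
Step 4 — Power factor: PF = cos(φ) = Re(Z)/|Z| = 91.8/95.57 = 0.9606.
Step 5 — Type: Im(Z) = 26.58 ⇒ lagging (phase φ = 16.1°).

PF = 0.9606 (lagging, φ = 16.1°)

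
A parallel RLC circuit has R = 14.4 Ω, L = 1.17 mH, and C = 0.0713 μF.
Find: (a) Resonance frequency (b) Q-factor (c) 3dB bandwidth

Step 1 — Resonance: ω₀ = 1/√(LC) = 1/√(0.00117·7.13e-08) = 1.095e+05 rad/s.
Step 2 — f₀ = ω₀/(2π) = 1.743e+04 Hz.
Step 3 — Parallel Q: Q = R/(ω₀L) = 14.4/(1.095e+05·0.00117) = 0.1124.
Step 4 — Bandwidth: Δω = ω₀/Q = 9.74e+05 rad/s; BW = Δω/(2π) = 1.55e+05 Hz.

(a) f₀ = 1.743e+04 Hz  (b) Q = 0.1124  (c) BW = 1.55e+05 Hz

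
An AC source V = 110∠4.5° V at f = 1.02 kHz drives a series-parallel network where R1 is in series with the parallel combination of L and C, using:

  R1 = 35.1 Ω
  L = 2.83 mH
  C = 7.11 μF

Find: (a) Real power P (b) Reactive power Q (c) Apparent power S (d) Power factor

Step 1 — Angular frequency: ω = 2π·f = 2π·1020 = 6409 rad/s.
Step 2 — Component impedances:
  R1: Z = R = 35.1 Ω
  L: Z = jωL = j·6409·0.00283 = 0 + j18.14 Ω
  C: Z = 1/(jωC) = -j/(ω·C) = 0 - j21.95 Ω
Step 3 — Parallel branch: L || C = 1/(1/L + 1/C) = 0 + j104.5 Ω.
Step 4 — Series with R1: Z_total = R1 + (L || C) = 35.1 + j104.5 Ω = 110.2∠71.4° Ω.
Step 5 — Source phasor: V = 110∠4.5° V = 109.7 + j8.631 V.
Step 6 — Current: I = V / Z = 0.3909 - j0.918 A = 0.9978∠-66.9° A.
Step 7 — Complex power: S = V·I* = 34.95 + j104 VA.
Step 8 — Real power: P = Re(S) = 34.95 W.
Step 9 — Reactive power: Q = Im(S) = 104 VAR.
Step 10 — Apparent power: |S| = 109.8 VA.
Step 11 — Power factor: PF = P/|S| = 0.3184 (lagging).

(a) P = 34.95 W  (b) Q = 104 VAR  (c) S = 109.8 VA  (d) PF = 0.3184 (lagging)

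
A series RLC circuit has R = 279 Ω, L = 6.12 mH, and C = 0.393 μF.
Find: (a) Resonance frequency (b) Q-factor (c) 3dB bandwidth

Step 1 — Resonance: ω₀ = 1/√(LC) = 1/√(0.00612·3.93e-07) = 2.039e+04 rad/s.
Step 2 — f₀ = ω₀/(2π) = 3245 Hz.
Step 3 — Series Q: Q = ω₀L/R = 2.039e+04·0.00612/279 = 0.4473.
Step 4 — Bandwidth: Δω = ω₀/Q = 4.559e+04 rad/s; BW = Δω/(2π) = 7256 Hz.

(a) f₀ = 3245 Hz  (b) Q = 0.4473  (c) BW = 7256 Hz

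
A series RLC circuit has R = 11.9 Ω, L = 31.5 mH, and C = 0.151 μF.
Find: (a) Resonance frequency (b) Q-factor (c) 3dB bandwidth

Step 1 — Resonance condition Im(Z)=0 gives ω₀ = 1/√(LC).
Step 2 — ω₀ = 1/√(0.0315·1.51e-07) = 1.45e+04 rad/s.
Step 3 — f₀ = ω₀/(2π) = 2308 Hz.
Step 4 — Series Q: Q = ω₀L/R = 1.45e+04·0.0315/11.9 = 38.38.
Step 5 — 3dB bandwidth: Δω = ω₀/Q = 377.8 rad/s; BW = Δω/(2π) = 60.13 Hz.

(a) f₀ = 2308 Hz  (b) Q = 38.38  (c) BW = 60.13 Hz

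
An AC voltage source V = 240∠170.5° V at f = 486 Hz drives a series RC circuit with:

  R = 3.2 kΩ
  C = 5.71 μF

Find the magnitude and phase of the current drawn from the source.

Step 1 — Angular frequency: ω = 2π·f = 2π·486 = 3054 rad/s.
Step 2 — Component impedances:
  R: Z = R = 3200 Ω
  C: Z = 1/(jωC) = -j/(ω·C) = 0 - j57.35 Ω
Step 3 — Series combination: Z_total = R + C = 3200 - j57.35 Ω = 3201∠-1.0° Ω.
Step 4 — Source phasor: V = 240∠170.5° V = -236.7 + j39.61 V.
Step 5 — Ohm's law: I = V / Z_total = (-236.7 + j39.61) / (3200 - j57.35) = -0.07417 + j0.01105 A.
Step 6 — Convert to polar: |I| = 0.07499 A, ∠I = 171.5°.

I = 0.07499∠171.5° A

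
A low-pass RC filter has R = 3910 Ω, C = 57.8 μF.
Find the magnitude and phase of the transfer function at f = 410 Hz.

Step 1 — Angular frequency: ω = 2π·410 = 2576 rad/s.
Step 2 — Transfer function: H(jω) = 1/(1 + jωRC).
Step 3 — Denominator: 1 + jωRC = 1 + j·2576·3910·5.78e-05 = 1 + j582.2.
Step 4 — H = 2.95e-06 - j0.001718.
Step 5 — Magnitude: |H| = 0.001718 (-55.3 dB); phase: φ = -89.9°.

|H| = 0.001718 (-55.3 dB), φ = -89.9°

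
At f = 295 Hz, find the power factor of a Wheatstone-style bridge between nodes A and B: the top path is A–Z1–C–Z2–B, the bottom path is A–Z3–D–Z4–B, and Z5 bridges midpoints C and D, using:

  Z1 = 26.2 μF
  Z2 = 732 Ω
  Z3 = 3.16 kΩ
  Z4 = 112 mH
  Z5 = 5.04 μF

Step 1 — Angular frequency: ω = 2π·f = 2π·295 = 1854 rad/s.
Step 2 — Component impedances:
  Z1: Z = 1/(jωC) = -j/(ω·C) = 0 - j20.59 Ω
  Z2: Z = R = 732 Ω
  Z3: Z = R = 3160 Ω
  Z4: Z = jωL = j·1854·0.112 = 0 + j207.6 Ω
  Z5: Z = 1/(jωC) = -j/(ω·C) = 0 - j107 Ω
Step 3 — Bridge requires nodal analysis (the Z5 bridge couples midpoints C and D, so the two paths cannot be reduced to a simple series/parallel combination). Setting node B to ground and injecting 1 A at node A, the 3-node admittance system at A, C, D solves to V_A = Z_AB = 18.5 + j77.16 Ω = 79.34∠76.5° Ω.
Step 4 — Power factor: PF = cos(φ) = Re(Z)/|Z| = 18.5/79.34 = 0.2332.
Step 5 — Type: Im(Z) = 77.16 ⇒ lagging (phase φ = 76.5°).

PF = 0.2332 (lagging, φ = 76.5°)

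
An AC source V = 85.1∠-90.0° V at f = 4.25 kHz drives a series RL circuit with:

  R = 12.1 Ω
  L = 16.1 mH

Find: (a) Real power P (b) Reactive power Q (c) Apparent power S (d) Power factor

Step 1 — Angular frequency: ω = 2π·f = 2π·4250 = 2.67e+04 rad/s.
Step 2 — Component impedances:
  R: Z = R = 12.1 Ω
  L: Z = jωL = j·2.67e+04·0.0161 = 0 + j429.9 Ω
Step 3 — Series combination: Z_total = R + L = 12.1 + j429.9 Ω = 430.1∠88.4° Ω.
Step 4 — Source phasor: V = 85.1∠-90.0° V = 0 - j85.1 V.
Step 5 — Current: I = V / Z = -0.1978 - j0.005566 A = 0.1979∠-178.4° A.
Step 6 — Complex power: S = V·I* = 0.4737 + j16.83 VA.
Step 7 — Real power: P = Re(S) = 0.4737 W.
Step 8 — Reactive power: Q = Im(S) = 16.83 VAR.
Step 9 — Apparent power: |S| = 16.84 VA.
Step 10 — Power factor: PF = P/|S| = 0.02813 (lagging).

(a) P = 0.4737 W  (b) Q = 16.83 VAR  (c) S = 16.84 VA  (d) PF = 0.02813 (lagging)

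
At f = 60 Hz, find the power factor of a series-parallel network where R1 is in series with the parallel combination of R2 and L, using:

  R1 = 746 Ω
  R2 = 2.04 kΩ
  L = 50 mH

Step 1 — Angular frequency: ω = 2π·f = 2π·60 = 377 rad/s.
Step 2 — Component impedances:
  R1: Z = R = 746 Ω
  R2: Z = R = 2040 Ω
  L: Z = jωL = j·377·0.05 = 0 + j18.85 Ω
Step 3 — Parallel branch: R2 || L = 1/(1/R2 + 1/L) = 0.1742 + j18.85 Ω.
Step 4 — Series with R1: Z_total = R1 + (R2 || L) = 746.2 + j18.85 Ω = 746.4∠1.4° Ω.
Step 5 — Power factor: PF = cos(φ) = Re(Z)/|Z| = 746.2/746.4 = 0.9997.
Step 6 — Type: Im(Z) = 18.85 ⇒ lagging (phase φ = 1.4°).

PF = 0.9997 (lagging, φ = 1.4°)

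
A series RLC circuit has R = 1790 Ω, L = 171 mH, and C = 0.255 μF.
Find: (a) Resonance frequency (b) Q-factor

Step 1 — Resonance condition Im(Z)=0 gives ω₀ = 1/√(LC).
Step 2 — ω₀ = 1/√(0.171·2.55e-07) = 4789 rad/s.
Step 3 — f₀ = ω₀/(2π) = 762.2 Hz.
Step 4 — Series Q: Q = ω₀L/R = 4789·0.171/1790 = 0.4575.

(a) f₀ = 762.2 Hz  (b) Q = 0.4575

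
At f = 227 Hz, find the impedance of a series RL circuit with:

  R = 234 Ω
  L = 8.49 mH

Step 1 — Angular frequency: ω = 2π·f = 2π·227 = 1426 rad/s.
Step 2 — Component impedances:
  R: Z = R = 234 Ω
  L: Z = jωL = j·1426·0.00849 = 0 + j12.11 Ω
Step 3 — Series combination: Z_total = R + L = 234 + j12.11 Ω = 234.3∠3.0° Ω.

Z = 234 + j12.11 Ω = 234.3∠3.0° Ω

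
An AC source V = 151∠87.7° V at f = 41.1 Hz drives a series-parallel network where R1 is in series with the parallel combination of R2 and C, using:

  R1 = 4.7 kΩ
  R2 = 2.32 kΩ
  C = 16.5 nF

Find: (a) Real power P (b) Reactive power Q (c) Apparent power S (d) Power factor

Step 1 — Angular frequency: ω = 2π·f = 2π·41.1 = 258.2 rad/s.
Step 2 — Component impedances:
  R1: Z = R = 4700 Ω
  R2: Z = R = 2320 Ω
  C: Z = 1/(jωC) = -j/(ω·C) = 0 - j2.347e+05 Ω
Step 3 — Parallel branch: R2 || C = 1/(1/R2 + 1/C) = 2320 - j22.93 Ω.
Step 4 — Series with R1: Z_total = R1 + (R2 || C) = 7020 - j22.93 Ω = 7020∠-0.2° Ω.
Step 5 — Source phasor: V = 151∠87.7° V = 6.06 + j150.9 V.
Step 6 — Current: I = V / Z = 0.000793 + j0.0215 A = 0.02151∠87.9° A.
Step 7 — Complex power: S = V·I* = 3.248 - j0.01061 VA.
Step 8 — Real power: P = Re(S) = 3.248 W.
Step 9 — Reactive power: Q = Im(S) = -0.01061 VAR.
Step 10 — Apparent power: |S| = 3.248 VA.
Step 11 — Power factor: PF = P/|S| = 1 (leading).

(a) P = 3.248 W  (b) Q = -0.01061 VAR  (c) S = 3.248 VA  (d) PF = 1 (leading)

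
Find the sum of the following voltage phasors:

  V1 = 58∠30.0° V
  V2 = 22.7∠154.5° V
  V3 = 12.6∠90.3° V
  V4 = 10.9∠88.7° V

Step 1 — Convert each phasor to rectangular form:
  V1 = 58·(cos(30.0°) + j·sin(30.0°)) = 50.23 + j29 V
  V2 = 22.7·(cos(154.5°) + j·sin(154.5°)) = -20.49 + j9.773 V
  V3 = 12.6·(cos(90.3°) + j·sin(90.3°)) = -0.06597 + j12.6 V
  V4 = 10.9·(cos(88.7°) + j·sin(88.7°)) = 0.2473 + j10.9 V
Step 2 — Sum components: V_total = 29.92 + j62.27 V.
Step 3 — Convert to polar: |V_total| = 69.09 V, ∠V_total = 64.3°.

V_total = 69.09∠64.3° V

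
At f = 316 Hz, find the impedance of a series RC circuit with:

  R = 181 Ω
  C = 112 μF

Step 1 — Angular frequency: ω = 2π·f = 2π·316 = 1985 rad/s.
Step 2 — Component impedances:
  R: Z = R = 181 Ω
  C: Z = 1/(jωC) = -j/(ω·C) = 0 - j4.497 Ω
Step 3 — Series combination: Z_total = R + C = 181 - j4.497 Ω = 181.1∠-1.4° Ω.

Z = 181 - j4.497 Ω = 181.1∠-1.4° Ω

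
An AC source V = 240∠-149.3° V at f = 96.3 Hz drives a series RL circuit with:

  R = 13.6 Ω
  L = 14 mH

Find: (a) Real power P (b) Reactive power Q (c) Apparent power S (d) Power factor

Step 1 — Angular frequency: ω = 2π·f = 2π·96.3 = 605.1 rad/s.
Step 2 — Component impedances:
  R: Z = R = 13.6 Ω
  L: Z = jωL = j·605.1·0.014 = 0 + j8.471 Ω
Step 3 — Series combination: Z_total = R + L = 13.6 + j8.471 Ω = 16.02∠31.9° Ω.
Step 4 — Source phasor: V = 240∠-149.3° V = -206.4 - j122.5 V.
Step 5 — Current: I = V / Z = -14.98 + j0.3182 A = 14.98∠178.8° A.
Step 6 — Complex power: S = V·I* = 3051 + j1901 VA.
Step 7 — Real power: P = Re(S) = 3051 W.
Step 8 — Reactive power: Q = Im(S) = 1901 VAR.
Step 9 — Apparent power: |S| = 3595 VA.
Step 10 — Power factor: PF = P/|S| = 0.8488 (lagging).

(a) P = 3051 W  (b) Q = 1901 VAR  (c) S = 3595 VA  (d) PF = 0.8488 (lagging)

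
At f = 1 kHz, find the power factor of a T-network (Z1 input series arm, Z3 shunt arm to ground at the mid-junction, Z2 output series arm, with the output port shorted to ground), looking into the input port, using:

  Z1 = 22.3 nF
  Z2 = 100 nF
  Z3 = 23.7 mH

Step 1 — Angular frequency: ω = 2π·f = 2π·1000 = 6283 rad/s.
Step 2 — Component impedances:
  Z1: Z = 1/(jωC) = -j/(ω·C) = 0 - j7137 Ω
  Z2: Z = 1/(jωC) = -j/(ω·C) = 0 - j1592 Ω
  Z3: Z = jωL = j·6283·0.0237 = 0 + j148.9 Ω
Step 3 — With the output port shorted to ground, the output series arm Z2 runs from the junction to ground; the shunt arm Z3 also runs from the junction to ground. They appear in parallel: Z3 || Z2 = 0 + j164.3 Ω.
Step 4 — Series with input arm Z1: Z_in = Z1 + (Z3 || Z2) = 0 - j6973 Ω = 6973∠-90.0° Ω.
Step 5 — Power factor: PF = cos(φ) = Re(Z)/|Z| = 0/6973 = 0.
Step 6 — Type: Im(Z) = -6973 ⇒ leading (phase φ = -90.0°).

PF = 0 (leading, φ = -90.0°)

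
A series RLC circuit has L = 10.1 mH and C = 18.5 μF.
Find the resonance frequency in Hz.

Step 1 — Resonance condition Im(Z)=0 gives ω₀ = 1/√(LC).
Step 2 — ω₀ = 1/√(0.0101·1.85e-05) = 2313 rad/s.
Step 3 — f₀ = ω₀/(2π) = 368.2 Hz.

f₀ = 368.2 Hz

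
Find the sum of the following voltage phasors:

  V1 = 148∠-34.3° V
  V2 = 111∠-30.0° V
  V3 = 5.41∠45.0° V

Step 1 — Convert each phasor to rectangular form:
  V1 = 148·(cos(-34.3°) + j·sin(-34.3°)) = 122.3 - j83.4 V
  V2 = 111·(cos(-30.0°) + j·sin(-30.0°)) = 96.13 - j55.5 V
  V3 = 5.41·(cos(45.0°) + j·sin(45.0°)) = 3.825 + j3.825 V
Step 2 — Sum components: V_total = 222.2 - j135.1 V.
Step 3 — Convert to polar: |V_total| = 260 V, ∠V_total = -31.3°.

V_total = 260∠-31.3° V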